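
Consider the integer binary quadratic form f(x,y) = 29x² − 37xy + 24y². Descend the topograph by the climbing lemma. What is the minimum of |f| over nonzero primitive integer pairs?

translate: b→21 (≡-37 mod 58), so (29,-37,24)→(29,21,16)
flip: (29,21,16)→(16,-21,29)
translate: b→11 (≡-21 mod 32), so (16,-21,29)→(16,11,24)
reduced (well bottom): (16,11,24) with a≤c, −a<b≤a
well minimum = a = 16

16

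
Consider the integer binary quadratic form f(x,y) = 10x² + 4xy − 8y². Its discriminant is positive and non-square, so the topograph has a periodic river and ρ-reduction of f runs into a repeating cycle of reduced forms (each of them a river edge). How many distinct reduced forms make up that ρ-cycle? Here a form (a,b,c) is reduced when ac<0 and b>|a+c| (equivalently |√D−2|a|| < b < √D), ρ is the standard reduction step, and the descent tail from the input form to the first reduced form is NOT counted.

D = 336, ⌊√D⌋ = 18
river: ρ → (-8,12,6)
river: ρ → (6,12,-8)
river: ρ → (-8,4,10)
river: ρ → (10,16,-2)
river: ρ → (-2,16,10)
river: ρ → (10,4,-8)
ρ-cycle length = 6 (tail of 0 descent steps not counted)

6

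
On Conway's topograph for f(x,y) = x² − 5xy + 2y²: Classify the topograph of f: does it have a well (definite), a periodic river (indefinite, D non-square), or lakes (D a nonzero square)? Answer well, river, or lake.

D = b²−4ac = (-5)² − 4·1·2 = 17
D > 0 non-square ⇒ indefinite ⇒ periodic river

river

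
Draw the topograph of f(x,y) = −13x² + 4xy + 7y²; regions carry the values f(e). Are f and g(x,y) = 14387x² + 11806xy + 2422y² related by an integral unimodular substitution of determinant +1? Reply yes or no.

D₁ = 380, D₂ = 380
river cycle of f (length 4): (7, 10, -10), (-10, 10, 7), (7, 18, -2), (-2, 18, 7)
river cycle of g (length 4): (7, 18, -2), (-2, 18, 7), (7, 10, -10), (-10, 10, 7)
cycles coincide ⇒ equivalent

yes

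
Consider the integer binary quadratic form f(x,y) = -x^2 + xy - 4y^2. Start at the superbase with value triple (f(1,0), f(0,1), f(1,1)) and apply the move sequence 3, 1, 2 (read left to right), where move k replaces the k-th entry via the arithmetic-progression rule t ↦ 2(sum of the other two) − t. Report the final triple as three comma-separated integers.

start (-1,-4,-4) = (f(1,0),f(0,1),f(1,1))
replace slot 3: 2·((-1)+(-4)) − (-4) = -6 → (-1,-4,-6)
replace slot 1: 2·((-4)+(-6)) − (-1) = -19 → (-19,-4,-6)
replace slot 2: 2·((-19)+(-6)) − (-4) = -46 → (-19,-46,-6)

-19,-46,-6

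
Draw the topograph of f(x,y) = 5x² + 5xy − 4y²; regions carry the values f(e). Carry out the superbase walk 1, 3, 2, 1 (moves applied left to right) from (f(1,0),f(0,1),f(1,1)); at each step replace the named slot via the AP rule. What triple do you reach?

start (5,-4,6) = (f(1,0),f(0,1),f(1,1))
replace slot 1: 2·((-4)+6) − 5 = -1 → (-1,-4,6)
replace slot 3: 2·((-1)+(-4)) − 6 = -16 → (-1,-4,-16)
replace slot 2: 2·((-1)+(-16)) − (-4) = -30 → (-1,-30,-16)
replace slot 1: 2·((-30)+(-16)) − (-1) = -91 → (-91,-30,-16)

-91,-30,-16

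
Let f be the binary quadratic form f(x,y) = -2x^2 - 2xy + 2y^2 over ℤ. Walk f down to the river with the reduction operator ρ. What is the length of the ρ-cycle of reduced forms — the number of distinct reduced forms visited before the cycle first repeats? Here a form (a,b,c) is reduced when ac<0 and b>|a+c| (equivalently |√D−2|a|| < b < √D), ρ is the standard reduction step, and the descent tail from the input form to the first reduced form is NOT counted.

D = 20, ⌊√D⌋ = 4
descent: ρ → (2,2,-2)  [lands on river]
river: ρ → (-2,2,2)
ρ-cycle length = 2 (tail of 1 descent step not counted)

2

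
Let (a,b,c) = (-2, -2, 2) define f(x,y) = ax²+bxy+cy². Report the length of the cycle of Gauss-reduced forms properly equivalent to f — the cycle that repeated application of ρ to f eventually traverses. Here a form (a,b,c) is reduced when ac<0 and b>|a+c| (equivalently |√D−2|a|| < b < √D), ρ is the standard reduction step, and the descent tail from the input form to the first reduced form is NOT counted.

D = 20, ⌊√D⌋ = 4
descent: ρ → (2,2,-2)  [lands on river]
river: ρ → (-2,2,2)
ρ-cycle length = 2 (tail of 1 descent step not counted)

2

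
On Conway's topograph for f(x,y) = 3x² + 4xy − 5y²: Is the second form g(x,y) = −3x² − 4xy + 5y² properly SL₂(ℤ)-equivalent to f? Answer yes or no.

D₁ = 76, D₂ = 76
river cycle of f (length 6): (-5, 6, 2), (2, 6, -5), (-5, 4, 3), (3, 8, -1), (-1, 8, 3), (3, 4, -5)
river cycle of g (length 6): (5, 4, -3), (-3, 8, 1), (1, 8, -3), (-3, 4, 5), (5, 6, -2), (-2, 6, 5)
cycles differ ⇒ inequivalent

no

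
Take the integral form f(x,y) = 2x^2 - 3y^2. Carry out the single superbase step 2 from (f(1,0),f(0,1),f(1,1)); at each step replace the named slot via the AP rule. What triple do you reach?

start (2,-3,-1) = (f(1,0),f(0,1),f(1,1))
replace slot 2: 2·(2+(-1)) − (-3) = 5 → (2,5,-1)

2,5,-1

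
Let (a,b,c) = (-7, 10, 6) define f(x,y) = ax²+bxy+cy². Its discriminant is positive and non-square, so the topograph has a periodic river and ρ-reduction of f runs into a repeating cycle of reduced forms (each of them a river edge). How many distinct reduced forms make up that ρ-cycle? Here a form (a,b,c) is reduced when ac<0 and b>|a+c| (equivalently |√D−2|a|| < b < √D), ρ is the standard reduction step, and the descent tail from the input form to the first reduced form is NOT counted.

D = 268, ⌊√D⌋ = 16
river: ρ → (6,14,-3)
river: ρ → (-3,16,1)
river: ρ → (1,16,-3)
river: ρ → (-3,14,6)
river: ρ → (6,10,-7)
river: ρ → (-7,4,9)
river: ρ → (9,14,-2)
river: ρ → (-2,14,9)
river: ρ → (9,4,-7)
river: ρ → (-7,10,6)
ρ-cycle length = 10 (tail of 0 descent steps not counted)

10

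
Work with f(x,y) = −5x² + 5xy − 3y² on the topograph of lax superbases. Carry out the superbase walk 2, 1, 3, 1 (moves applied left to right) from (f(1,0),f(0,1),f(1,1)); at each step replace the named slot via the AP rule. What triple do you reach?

start (-5,-3,-3) = (f(1,0),f(0,1),f(1,1))
replace slot 2: 2·((-5)+(-3)) − (-3) = -13 → (-5,-13,-3)
replace slot 1: 2·((-13)+(-3)) − (-5) = -27 → (-27,-13,-3)
replace slot 3: 2·((-27)+(-13)) − (-3) = -77 → (-27,-13,-77)
replace slot 1: 2·((-13)+(-77)) − (-27) = -153 → (-153,-13,-77)

-153,-13,-77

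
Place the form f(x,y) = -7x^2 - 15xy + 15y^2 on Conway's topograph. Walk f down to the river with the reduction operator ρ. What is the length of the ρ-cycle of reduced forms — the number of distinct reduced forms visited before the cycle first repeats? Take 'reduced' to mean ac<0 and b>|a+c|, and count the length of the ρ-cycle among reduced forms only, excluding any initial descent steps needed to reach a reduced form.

D = 645, ⌊√D⌋ = 25
descent: ρ → (15,15,-7)  [lands on river]
river: ρ → (-7,13,17)
river: ρ → (17,21,-3)
river: ρ → (-3,21,17)
river: ρ → (17,13,-7)
river: ρ → (-7,15,15)
ρ-cycle length = 6 (tail of 1 descent step not counted)

6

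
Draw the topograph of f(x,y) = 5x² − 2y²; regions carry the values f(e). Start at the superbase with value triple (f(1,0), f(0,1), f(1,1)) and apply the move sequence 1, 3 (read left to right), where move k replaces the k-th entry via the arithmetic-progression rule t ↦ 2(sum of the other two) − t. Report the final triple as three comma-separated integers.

start (5,-2,3) = (f(1,0),f(0,1),f(1,1))
replace slot 1: 2·((-2)+3) − 5 = -3 → (-3,-2,3)
replace slot 3: 2·((-3)+(-2)) − 3 = -13 → (-3,-2,-13)

-3,-2,-13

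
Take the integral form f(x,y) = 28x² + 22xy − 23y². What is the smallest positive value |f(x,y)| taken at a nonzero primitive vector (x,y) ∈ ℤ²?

river: ρ → (-23,24,27)
river: ρ → (27,30,-20)
river: ρ → (-20,50,7)
river: ρ → (7,48,-27)
river: ρ → (-27,6,28)
river: ρ → (28,50,-5)
river: ρ → (-5,50,28)
river: ρ → (28,6,-27)
river: ρ → (-27,48,7)
river: ρ → (7,50,-20)
river: ρ → (-20,30,27)
river: ρ → (27,24,-23)
river: ρ → (-23,22,28)
river: ρ → (28,34,-17)
river: ρ → (-17,34,28)
river: ρ → (28,22,-23)
closes: descent 0, river 16
min |a| on river = 5

5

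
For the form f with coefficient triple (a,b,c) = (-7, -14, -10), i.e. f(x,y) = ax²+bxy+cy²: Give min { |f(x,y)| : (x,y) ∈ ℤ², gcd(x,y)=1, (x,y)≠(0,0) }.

translate: b→0 (≡14 mod 14), so (7,14,10)→(7,0,3)
flip: (7,0,3)→(3,0,7)
reduced (well bottom): (3,0,7) with a≤c, −a<b≤a
well minimum |f| = |-3| = 3 (negative-definite)

3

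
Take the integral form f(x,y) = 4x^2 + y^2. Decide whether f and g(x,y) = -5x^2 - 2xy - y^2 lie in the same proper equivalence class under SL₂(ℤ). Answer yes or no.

D₁ = -16, D₂ = -16
f: flip: (4,0,1)→(1,0,4)
f: reduced (well bottom): (1,0,4) with a≤c, −a<b≤a
g is negative-definite; reduce −g:
−g: flip: (5,2,1)→(1,-2,5)
−g: translate: b→0 (≡-2 mod 2), so (1,-2,5)→(1,0,4)
−g: reduced (well bottom): (1,0,4) with a≤c, −a<b≤a
flip sign back: reduced form of g is (-1,0,-4)
reduced forms (1, 0, 4) vs (-1, 0, -4) ⇒ inequivalent

no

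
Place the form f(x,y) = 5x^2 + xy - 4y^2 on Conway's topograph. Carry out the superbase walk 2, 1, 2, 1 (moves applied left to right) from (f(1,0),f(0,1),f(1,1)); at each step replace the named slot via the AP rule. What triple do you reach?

start (5,-4,2) = (f(1,0),f(0,1),f(1,1))
replace slot 2: 2·(5+2) − (-4) = 18 → (5,18,2)
replace slot 1: 2·(18+2) − 5 = 35 → (35,18,2)
replace slot 2: 2·(35+2) − 18 = 56 → (35,56,2)
replace slot 1: 2·(56+2) − 35 = 81 → (81,56,2)

81,56,2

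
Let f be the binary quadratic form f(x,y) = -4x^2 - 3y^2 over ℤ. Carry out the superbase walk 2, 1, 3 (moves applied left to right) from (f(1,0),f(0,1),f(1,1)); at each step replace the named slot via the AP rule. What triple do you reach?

start (-4,-3,-7) = (f(1,0),f(0,1),f(1,1))
replace slot 2: 2·((-4)+(-7)) − (-3) = -19 → (-4,-19,-7)
replace slot 1: 2·((-19)+(-7)) − (-4) = -48 → (-48,-19,-7)
replace slot 3: 2·((-48)+(-19)) − (-7) = -127 → (-48,-19,-127)

-48,-19,-127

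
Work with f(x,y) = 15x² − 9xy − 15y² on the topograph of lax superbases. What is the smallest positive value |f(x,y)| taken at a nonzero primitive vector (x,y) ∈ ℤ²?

descent: ρ → (-15,9,15)  [lands on river]
river: ρ → (15,21,-9)
river: ρ → (-9,15,21)
river: ρ → (21,27,-3)
river: ρ → (-3,27,21)
river: ρ → (21,15,-9)
river: ρ → (-9,21,15)
river: ρ → (15,9,-15)
river: ρ → (-15,21,9)
river: ρ → (9,15,-21)
river: ρ → (-21,27,3)
river: ρ → (3,27,-21)
river: ρ → (-21,15,9)
river: ρ → (9,21,-15)
closes: descent 1, river 14
min |a| on river = 3

3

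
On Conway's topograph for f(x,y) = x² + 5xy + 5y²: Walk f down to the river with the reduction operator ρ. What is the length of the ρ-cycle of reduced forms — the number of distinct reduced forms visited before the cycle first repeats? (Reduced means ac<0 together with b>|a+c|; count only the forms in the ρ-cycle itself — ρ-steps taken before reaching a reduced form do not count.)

D = 5, ⌊√D⌋ = 2
descent: ρ → (5,5,1)
descent: ρ → (1,1,-1)  [lands on river]
river: ρ → (-1,1,1)
ρ-cycle length = 2 (tail of 2 descent steps not counted)

2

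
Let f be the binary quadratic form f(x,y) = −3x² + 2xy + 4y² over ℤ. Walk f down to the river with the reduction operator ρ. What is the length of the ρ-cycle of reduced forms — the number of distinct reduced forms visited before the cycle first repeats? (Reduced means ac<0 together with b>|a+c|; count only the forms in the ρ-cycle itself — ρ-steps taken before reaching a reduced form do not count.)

D = 52, ⌊√D⌋ = 7
river: ρ → (4,6,-1)
river: ρ → (-1,6,4)
river: ρ → (4,2,-3)
river: ρ → (-3,4,3)
river: ρ → (3,2,-4)
river: ρ → (-4,6,1)
river: ρ → (1,6,-4)
river: ρ → (-4,2,3)
river: ρ → (3,4,-3)
river: ρ → (-3,2,4)
ρ-cycle length = 10 (tail of 0 descent steps not counted)

10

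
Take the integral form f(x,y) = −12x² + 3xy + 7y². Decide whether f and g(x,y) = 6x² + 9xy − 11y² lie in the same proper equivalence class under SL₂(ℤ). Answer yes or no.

D₁ = 345, D₂ = 345
river cycle of f (length 10): (7, 11, -8), (-8, 5, 10), (10, 15, -3), (-3, 15, 10), (10, 5, -8), (-8, 11, 7), (7, 17, -2), (-2, 15, 15), (15, 15, -2), (-2, 17, 7)
river cycle of g (length 10): (-11, 13, 4), (4, 11, -14), (-14, 17, 1), (1, 17, -14), (-14, 11, 4), (4, 13, -11), (-11, 9, 6), (6, 15, -5), (-5, 15, 6), (6, 9, -11)
cycles differ ⇒ inequivalent

no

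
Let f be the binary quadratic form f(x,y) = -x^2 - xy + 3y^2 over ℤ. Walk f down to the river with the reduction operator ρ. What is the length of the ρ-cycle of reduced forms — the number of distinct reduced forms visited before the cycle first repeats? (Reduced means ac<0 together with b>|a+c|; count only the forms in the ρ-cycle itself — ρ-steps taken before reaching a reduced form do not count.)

D = 13, ⌊√D⌋ = 3
descent: ρ → (3,1,-1)
descent: ρ → (-1,3,1)  [lands on river]
river: ρ → (1,3,-1)
ρ-cycle length = 2 (tail of 2 descent steps not counted)

2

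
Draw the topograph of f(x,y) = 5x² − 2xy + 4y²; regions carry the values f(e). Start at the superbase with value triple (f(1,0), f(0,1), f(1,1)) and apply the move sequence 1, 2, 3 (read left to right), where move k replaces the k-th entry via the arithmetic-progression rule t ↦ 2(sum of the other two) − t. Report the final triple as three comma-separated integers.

start (5,4,7) = (f(1,0),f(0,1),f(1,1))
replace slot 1: 2·(4+7) − 5 = 17 → (17,4,7)
replace slot 2: 2·(17+7) − 4 = 44 → (17,44,7)
replace slot 3: 2·(17+44) − 7 = 115 → (17,44,115)

17,44,115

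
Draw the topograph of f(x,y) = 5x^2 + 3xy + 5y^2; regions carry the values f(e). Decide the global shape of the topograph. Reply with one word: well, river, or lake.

D = b²−4ac = 3² − 4·5·5 = -91
D < 0 ⇒ definite ⇒ every region one sign ⇒ single well

well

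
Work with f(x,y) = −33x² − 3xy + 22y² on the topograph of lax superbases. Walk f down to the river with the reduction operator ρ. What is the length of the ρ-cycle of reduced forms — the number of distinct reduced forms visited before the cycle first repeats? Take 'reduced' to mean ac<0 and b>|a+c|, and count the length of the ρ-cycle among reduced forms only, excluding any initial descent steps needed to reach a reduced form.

D = 2913, ⌊√D⌋ = 53
descent: ρ → (22,47,-8)  [lands on river]
river: ρ → (-8,49,16)
river: ρ → (16,47,-11)
river: ρ → (-11,41,28)
river: ρ → (28,15,-24)
river: ρ → (-24,33,19)
river: ρ → (19,43,-14)
river: ρ → (-14,41,22)
ρ-cycle length = 8 (tail of 1 descent step not counted)

8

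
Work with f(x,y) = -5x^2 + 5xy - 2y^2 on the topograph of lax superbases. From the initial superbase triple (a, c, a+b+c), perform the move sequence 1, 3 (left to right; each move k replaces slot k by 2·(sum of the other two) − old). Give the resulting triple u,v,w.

start (-5,-2,-2) = (f(1,0),f(0,1),f(1,1))
replace slot 1: 2·((-2)+(-2)) − (-5) = -3 → (-3,-2,-2)
replace slot 3: 2·((-3)+(-2)) − (-2) = -8 → (-3,-2,-8)

-3,-2,-8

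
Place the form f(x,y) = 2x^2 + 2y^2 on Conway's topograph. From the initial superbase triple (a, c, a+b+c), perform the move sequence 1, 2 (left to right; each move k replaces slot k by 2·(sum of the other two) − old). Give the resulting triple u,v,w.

start (2,2,4) = (f(1,0),f(0,1),f(1,1))
replace slot 1: 2·(2+4) − 2 = 10 → (10,2,4)
replace slot 2: 2·(10+4) − 2 = 26 → (10,26,4)

10,26,4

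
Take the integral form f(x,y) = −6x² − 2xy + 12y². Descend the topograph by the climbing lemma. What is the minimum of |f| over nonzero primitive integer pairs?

descent: ρ → (12,2,-6)
descent: ρ → (-6,10,8)  [lands on river]
river: ρ → (8,6,-8)
river: ρ → (-8,10,6)
river: ρ → (6,14,-4)
river: ρ → (-4,10,12)
river: ρ → (12,14,-2)
river: ρ → (-2,14,12)
river: ρ → (12,10,-4)
river: ρ → (-4,14,6)
river: ρ → (6,10,-8)
river: ρ → (-8,6,8)
river: ρ → (8,10,-6)
river: ρ → (-6,14,4)
river: ρ → (4,10,-12)
river: ρ → (-12,14,2)
river: ρ → (2,14,-12)
river: ρ → (-12,10,4)
river: ρ → (4,14,-6)
closes: descent 2, river 18
min |a| on river = 2

2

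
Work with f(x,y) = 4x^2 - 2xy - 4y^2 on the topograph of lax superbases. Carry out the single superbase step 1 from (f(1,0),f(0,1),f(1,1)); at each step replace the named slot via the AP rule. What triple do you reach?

start (4,-4,-2) = (f(1,0),f(0,1),f(1,1))
replace slot 1: 2·((-4)+(-2)) − 4 = -16 → (-16,-4,-2)

-16,-4,-2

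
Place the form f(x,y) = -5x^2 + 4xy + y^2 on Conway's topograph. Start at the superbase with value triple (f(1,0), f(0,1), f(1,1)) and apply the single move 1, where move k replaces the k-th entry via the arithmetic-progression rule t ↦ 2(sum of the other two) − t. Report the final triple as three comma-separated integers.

start (-5,1,0) = (f(1,0),f(0,1),f(1,1))
replace slot 1: 2·(1+0) − (-5) = 7 → (7,1,0)

7,1,0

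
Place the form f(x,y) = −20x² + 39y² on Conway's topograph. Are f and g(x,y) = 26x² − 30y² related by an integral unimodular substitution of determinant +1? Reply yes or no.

D₁ = 3120, D₂ = 3120
river cycle of f (length 8): (-20, 40, 19), (19, 36, -24), (-24, 12, 31), (31, 50, -5), (-5, 50, 31), (31, 12, -24), (-24, 36, 19), (19, 40, -20)
river cycle of g (length 2): (26, 52, -4), (-4, 52, 26)
cycles differ ⇒ inequivalent

no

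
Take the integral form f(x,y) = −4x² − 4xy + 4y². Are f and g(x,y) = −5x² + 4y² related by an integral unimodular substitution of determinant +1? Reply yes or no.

D₁ = 80, D₂ = 80
river cycle of f (length 2): (4, 4, -4), (-4, 4, 4)
river cycle of g (length 2): (4, 8, -1), (-1, 8, 4)
cycles differ ⇒ inequivalent

no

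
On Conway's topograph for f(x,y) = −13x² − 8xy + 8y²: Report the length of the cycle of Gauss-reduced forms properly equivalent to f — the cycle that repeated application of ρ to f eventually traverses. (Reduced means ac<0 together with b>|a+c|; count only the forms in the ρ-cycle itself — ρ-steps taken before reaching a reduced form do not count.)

D = 480, ⌊√D⌋ = 21
descent: ρ → (8,8,-13)  [lands on river]
river: ρ → (-13,18,3)
river: ρ → (3,18,-13)
river: ρ → (-13,8,8)
ρ-cycle length = 4 (tail of 1 descent step not counted)

4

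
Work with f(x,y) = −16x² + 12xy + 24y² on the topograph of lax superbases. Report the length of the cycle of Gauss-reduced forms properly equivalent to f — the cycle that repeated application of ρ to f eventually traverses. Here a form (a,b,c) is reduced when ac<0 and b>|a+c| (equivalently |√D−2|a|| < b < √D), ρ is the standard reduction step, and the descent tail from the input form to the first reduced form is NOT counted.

D = 1680, ⌊√D⌋ = 40
river: ρ → (24,36,-4)
river: ρ → (-4,36,24)
river: ρ → (24,12,-16)
river: ρ → (-16,20,20)
river: ρ → (20,20,-16)
river: ρ → (-16,12,24)
ρ-cycle length = 6 (tail of 0 descent steps not counted)

6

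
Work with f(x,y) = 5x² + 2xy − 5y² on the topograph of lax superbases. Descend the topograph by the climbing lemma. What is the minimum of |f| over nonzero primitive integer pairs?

river: ρ → (-5,8,2)
river: ρ → (2,8,-5)
river: ρ → (-5,2,5)
river: ρ → (5,8,-2)
river: ρ → (-2,8,5)
river: ρ → (5,2,-5)
closes: descent 0, river 6
min |a| on river = 2

2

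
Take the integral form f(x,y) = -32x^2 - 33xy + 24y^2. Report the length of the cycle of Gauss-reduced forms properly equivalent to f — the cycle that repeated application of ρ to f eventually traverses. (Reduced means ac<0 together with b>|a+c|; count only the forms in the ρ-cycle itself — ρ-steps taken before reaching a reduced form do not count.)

D = 4161, ⌊√D⌋ = 64
descent: ρ → (24,33,-32)  [lands on river]
river: ρ → (-32,31,25)
river: ρ → (25,19,-38)
river: ρ → (-38,57,6)
river: ρ → (6,63,-8)
river: ρ → (-8,49,55)
river: ρ → (55,61,-2)
river: ρ → (-2,63,24)
ρ-cycle length = 8 (tail of 1 descent step not counted)

8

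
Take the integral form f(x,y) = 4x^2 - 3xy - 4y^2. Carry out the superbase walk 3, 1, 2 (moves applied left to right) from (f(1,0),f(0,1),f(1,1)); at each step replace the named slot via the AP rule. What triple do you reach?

start (4,-4,-3) = (f(1,0),f(0,1),f(1,1))
replace slot 3: 2·(4+(-4)) − (-3) = 3 → (4,-4,3)
replace slot 1: 2·((-4)+3) − 4 = -6 → (-6,-4,3)
replace slot 2: 2·((-6)+3) − (-4) = -2 → (-6,-2,3)

-6,-2,3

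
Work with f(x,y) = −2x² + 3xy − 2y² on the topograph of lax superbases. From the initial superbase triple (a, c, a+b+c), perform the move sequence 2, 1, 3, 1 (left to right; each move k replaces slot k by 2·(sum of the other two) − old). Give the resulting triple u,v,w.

start (-2,-2,-1) = (f(1,0),f(0,1),f(1,1))
replace slot 2: 2·((-2)+(-1)) − (-2) = -4 → (-2,-4,-1)
replace slot 1: 2·((-4)+(-1)) − (-2) = -8 → (-8,-4,-1)
replace slot 3: 2·((-8)+(-4)) − (-1) = -23 → (-8,-4,-23)
replace slot 1: 2·((-4)+(-23)) − (-8) = -46 → (-46,-4,-23)

-46,-4,-23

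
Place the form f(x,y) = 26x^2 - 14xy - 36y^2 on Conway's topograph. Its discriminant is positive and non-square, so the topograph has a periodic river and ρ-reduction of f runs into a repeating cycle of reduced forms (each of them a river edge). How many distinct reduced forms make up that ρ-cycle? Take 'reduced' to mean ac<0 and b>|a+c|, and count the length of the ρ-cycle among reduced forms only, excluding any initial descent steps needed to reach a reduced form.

D = 3940, ⌊√D⌋ = 62
descent: ρ → (-36,14,26)  [lands on river]
river: ρ → (26,38,-24)
river: ρ → (-24,58,6)
river: ρ → (6,62,-4)
river: ρ → (-4,58,36)
river: ρ → (36,14,-26)
river: ρ → (-26,38,24)
river: ρ → (24,58,-6)
river: ρ → (-6,62,4)
river: ρ → (4,58,-36)
ρ-cycle length = 10 (tail of 1 descent step not counted)

10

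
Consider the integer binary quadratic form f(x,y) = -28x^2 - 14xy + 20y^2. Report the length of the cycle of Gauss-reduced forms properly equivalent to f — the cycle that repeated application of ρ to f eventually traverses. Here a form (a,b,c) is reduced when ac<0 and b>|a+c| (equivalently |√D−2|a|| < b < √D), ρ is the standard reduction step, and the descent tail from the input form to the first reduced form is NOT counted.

D = 2436, ⌊√D⌋ = 49
descent: ρ → (20,14,-28)  [lands on river]
river: ρ → (-28,42,6)
river: ρ → (6,42,-28)
river: ρ → (-28,14,20)
river: ρ → (20,26,-22)
river: ρ → (-22,18,24)
river: ρ → (24,30,-16)
river: ρ → (-16,34,20)
river: ρ → (20,46,-4)
river: ρ → (-4,42,42)
river: ρ → (42,42,-4)
river: ρ → (-4,46,20)
river: ρ → (20,34,-16)
river: ρ → (-16,30,24)
river: ρ → (24,18,-22)
river: ρ → (-22,26,20)
ρ-cycle length = 16 (tail of 1 descent step not counted)

16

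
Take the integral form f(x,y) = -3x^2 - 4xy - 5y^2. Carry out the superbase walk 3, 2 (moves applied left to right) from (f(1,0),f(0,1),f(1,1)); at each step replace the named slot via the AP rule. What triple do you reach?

start (-3,-5,-12) = (f(1,0),f(0,1),f(1,1))
replace slot 3: 2·((-3)+(-5)) − (-12) = -4 → (-3,-5,-4)
replace slot 2: 2·((-3)+(-4)) − (-5) = -9 → (-3,-9,-4)

-3,-9,-4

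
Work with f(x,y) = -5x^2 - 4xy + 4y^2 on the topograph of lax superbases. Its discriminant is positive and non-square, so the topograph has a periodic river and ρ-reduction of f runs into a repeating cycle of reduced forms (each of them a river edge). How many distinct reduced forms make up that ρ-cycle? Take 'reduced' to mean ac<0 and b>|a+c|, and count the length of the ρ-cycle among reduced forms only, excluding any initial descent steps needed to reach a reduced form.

D = 96, ⌊√D⌋ = 9
descent: ρ → (4,4,-5)  [lands on river]
river: ρ → (-5,6,3)
river: ρ → (3,6,-5)
river: ρ → (-5,4,4)
ρ-cycle length = 4 (tail of 1 descent step not counted)

4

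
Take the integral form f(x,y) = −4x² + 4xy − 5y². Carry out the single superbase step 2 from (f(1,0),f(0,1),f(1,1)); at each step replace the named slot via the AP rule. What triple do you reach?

start (-4,-5,-5) = (f(1,0),f(0,1),f(1,1))
replace slot 2: 2·((-4)+(-5)) − (-5) = -13 → (-4,-13,-5)

-4,-13,-5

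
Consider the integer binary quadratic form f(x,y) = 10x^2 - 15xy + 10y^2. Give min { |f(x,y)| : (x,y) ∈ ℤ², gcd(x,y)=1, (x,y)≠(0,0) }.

translate: b→5 (≡-15 mod 20), so (10,-15,10)→(10,5,5)
flip: (10,5,5)→(5,-5,10)
translate: b→5 (≡-5 mod 10), so (5,-5,10)→(5,5,10)
reduced (well bottom): (5,5,10) with a≤c, −a<b≤a
well minimum = a = 5

5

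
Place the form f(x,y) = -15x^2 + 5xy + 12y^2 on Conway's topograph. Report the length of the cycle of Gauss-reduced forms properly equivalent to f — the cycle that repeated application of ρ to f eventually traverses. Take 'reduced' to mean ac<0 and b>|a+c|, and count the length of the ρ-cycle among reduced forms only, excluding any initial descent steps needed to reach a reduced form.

D = 745, ⌊√D⌋ = 27
river: ρ → (12,19,-8)
river: ρ → (-8,13,18)
river: ρ → (18,23,-3)
river: ρ → (-3,25,10)
river: ρ → (10,15,-13)
river: ρ → (-13,11,12)
river: ρ → (12,13,-12)
river: ρ → (-12,11,13)
river: ρ → (13,15,-10)
river: ρ → (-10,25,3)
river: ρ → (3,23,-18)
river: ρ → (-18,13,8)
river: ρ → (8,19,-12)
river: ρ → (-12,5,15)
river: ρ → (15,25,-2)
river: ρ → (-2,27,2)
river: ρ → (2,25,-15)
river: ρ → (-15,5,12)
ρ-cycle length = 18 (tail of 0 descent steps not counted)

18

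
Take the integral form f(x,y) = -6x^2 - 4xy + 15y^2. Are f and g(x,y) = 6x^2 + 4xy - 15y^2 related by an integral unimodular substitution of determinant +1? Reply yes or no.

D₁ = 376, D₂ = 376
river cycle of f (length 16): (-6, 8, 13), (13, 18, -1), (-1, 18, 13), (13, 8, -6), (-6, 16, 5), (5, 14, -9), (-9, 4, 10), (10, 16, -3), (-3, 14, 15), (15, 16, -2), … (6 more)
river cycle of g (length 16): (6, 16, -5), (-5, 14, 9), (9, 4, -10), (-10, 16, 3), (3, 14, -15), (-15, 16, 2), (2, 16, -15), (-15, 14, 3), (3, 16, -10), (-10, 4, 9), … (6 more)
cycles differ ⇒ inequivalent

no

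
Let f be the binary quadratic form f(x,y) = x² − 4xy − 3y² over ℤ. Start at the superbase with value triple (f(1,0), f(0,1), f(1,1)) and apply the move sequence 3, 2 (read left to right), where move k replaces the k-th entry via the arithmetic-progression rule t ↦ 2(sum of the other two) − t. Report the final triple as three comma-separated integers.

start (1,-3,-6) = (f(1,0),f(0,1),f(1,1))
replace slot 3: 2·(1+(-3)) − (-6) = 2 → (1,-3,2)
replace slot 2: 2·(1+2) − (-3) = 9 → (1,9,2)

1,9,2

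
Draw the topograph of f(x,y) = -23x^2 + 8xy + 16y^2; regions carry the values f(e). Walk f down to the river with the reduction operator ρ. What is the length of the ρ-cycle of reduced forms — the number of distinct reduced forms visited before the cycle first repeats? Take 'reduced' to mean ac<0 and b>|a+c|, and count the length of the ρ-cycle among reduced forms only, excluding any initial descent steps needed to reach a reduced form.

D = 1536, ⌊√D⌋ = 39
river: ρ → (16,24,-15)
river: ρ → (-15,36,4)
river: ρ → (4,36,-15)
river: ρ → (-15,24,16)
river: ρ → (16,8,-23)
river: ρ → (-23,38,1)
river: ρ → (1,38,-23)
river: ρ → (-23,8,16)
ρ-cycle length = 8 (tail of 0 descent steps not counted)

8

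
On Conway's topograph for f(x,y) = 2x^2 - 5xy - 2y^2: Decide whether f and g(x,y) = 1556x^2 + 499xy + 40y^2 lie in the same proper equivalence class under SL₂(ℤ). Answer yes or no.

D₁ = 41, D₂ = 41
river cycle of f (length 10): (-2, 5, 2), (2, 3, -4), (-4, 5, 1), (1, 5, -4), (-4, 3, 2), (2, 5, -2), (-2, 3, 4), (4, 5, -1), (-1, 5, 4), (4, 3, -2)
river cycle of g (length 10): (2, 3, -4), (-4, 5, 1), (1, 5, -4), (-4, 3, 2), (2, 5, -2), (-2, 3, 4), (4, 5, -1), (-1, 5, 4), (4, 3, -2), (-2, 5, 2)
cycles coincide ⇒ equivalent

yes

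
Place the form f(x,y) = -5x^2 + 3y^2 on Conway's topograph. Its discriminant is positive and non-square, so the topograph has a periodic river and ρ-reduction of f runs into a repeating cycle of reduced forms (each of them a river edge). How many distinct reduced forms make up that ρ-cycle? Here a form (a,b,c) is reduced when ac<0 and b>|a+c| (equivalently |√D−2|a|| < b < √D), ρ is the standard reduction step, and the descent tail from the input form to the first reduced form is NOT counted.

D = 60, ⌊√D⌋ = 7
descent: ρ → (3,6,-2)  [lands on river]
river: ρ → (-2,6,3)
ρ-cycle length = 2 (tail of 1 descent step not counted)

2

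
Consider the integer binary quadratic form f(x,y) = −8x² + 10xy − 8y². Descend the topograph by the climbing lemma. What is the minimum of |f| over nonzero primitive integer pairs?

translate: b→6 (≡-10 mod 16), so (8,-10,8)→(8,6,6)
flip: (8,6,6)→(6,-6,8)
translate: b→6 (≡-6 mod 12), so (6,-6,8)→(6,6,8)
reduced (well bottom): (6,6,8) with a≤c, −a<b≤a
well minimum |f| = |-6| = 6 (negative-definite)

6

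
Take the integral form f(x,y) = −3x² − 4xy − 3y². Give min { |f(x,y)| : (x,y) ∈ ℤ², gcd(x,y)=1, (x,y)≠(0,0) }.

translate: b→-2 (≡4 mod 6), so (3,4,3)→(3,-2,2)
flip: (3,-2,2)→(2,2,3)
reduced (well bottom): (2,2,3) with a≤c, −a<b≤a
well minimum |f| = |-2| = 2 (negative-definite)

2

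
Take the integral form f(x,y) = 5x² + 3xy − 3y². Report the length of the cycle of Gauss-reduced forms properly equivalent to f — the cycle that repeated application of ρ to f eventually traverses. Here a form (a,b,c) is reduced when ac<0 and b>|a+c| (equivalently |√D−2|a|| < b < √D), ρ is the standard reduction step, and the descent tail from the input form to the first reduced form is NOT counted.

D = 69, ⌊√D⌋ = 8
river: ρ → (-3,3,5)
river: ρ → (5,7,-1)
river: ρ → (-1,7,5)
river: ρ → (5,3,-3)
ρ-cycle length = 4 (tail of 0 descent steps not counted)

4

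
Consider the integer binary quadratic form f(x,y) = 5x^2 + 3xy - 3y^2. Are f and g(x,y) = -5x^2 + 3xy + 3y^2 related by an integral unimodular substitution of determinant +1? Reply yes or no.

D₁ = 69, D₂ = 69
river cycle of f (length 4): (-3, 3, 5), (5, 7, -1), (-1, 7, 5), (5, 3, -3)
river cycle of g (length 4): (3, 3, -5), (-5, 7, 1), (1, 7, -5), (-5, 3, 3)
cycles differ ⇒ inequivalent

no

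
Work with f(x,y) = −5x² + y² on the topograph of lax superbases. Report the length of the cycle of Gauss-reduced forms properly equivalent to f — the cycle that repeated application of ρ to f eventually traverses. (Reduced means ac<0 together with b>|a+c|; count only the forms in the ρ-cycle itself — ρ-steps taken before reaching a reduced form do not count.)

D = 20, ⌊√D⌋ = 4
descent: ρ → (1,4,-1)  [lands on river]
river: ρ → (-1,4,1)
ρ-cycle length = 2 (tail of 1 descent step not counted)

2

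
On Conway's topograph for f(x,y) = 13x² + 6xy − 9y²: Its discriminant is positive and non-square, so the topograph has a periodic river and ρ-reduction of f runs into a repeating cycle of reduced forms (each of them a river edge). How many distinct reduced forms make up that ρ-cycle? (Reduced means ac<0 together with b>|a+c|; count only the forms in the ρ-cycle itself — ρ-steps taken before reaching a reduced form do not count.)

D = 504, ⌊√D⌋ = 22
river: ρ → (-9,12,10)
river: ρ → (10,8,-11)
river: ρ → (-11,14,7)
river: ρ → (7,14,-11)
river: ρ → (-11,8,10)
river: ρ → (10,12,-9)
river: ρ → (-9,6,13)
river: ρ → (13,20,-2)
river: ρ → (-2,20,13)
river: ρ → (13,6,-9)
ρ-cycle length = 10 (tail of 0 descent steps not counted)

10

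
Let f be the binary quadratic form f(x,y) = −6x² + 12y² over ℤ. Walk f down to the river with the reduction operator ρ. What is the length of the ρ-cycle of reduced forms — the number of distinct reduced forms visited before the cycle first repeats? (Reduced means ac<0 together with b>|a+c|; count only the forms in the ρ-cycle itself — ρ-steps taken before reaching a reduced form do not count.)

D = 288, ⌊√D⌋ = 16
descent: ρ → (12,0,-6)
descent: ρ → (-6,12,6)  [lands on river]
river: ρ → (6,12,-6)
ρ-cycle length = 2 (tail of 2 descent steps not counted)

2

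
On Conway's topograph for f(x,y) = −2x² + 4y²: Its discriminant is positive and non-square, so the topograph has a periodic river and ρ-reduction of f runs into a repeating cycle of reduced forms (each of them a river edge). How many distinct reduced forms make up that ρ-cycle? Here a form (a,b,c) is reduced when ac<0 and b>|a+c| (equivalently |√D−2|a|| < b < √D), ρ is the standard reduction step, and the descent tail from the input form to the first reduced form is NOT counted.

D = 32, ⌊√D⌋ = 5
descent: ρ → (4,0,-2)
descent: ρ → (-2,4,2)  [lands on river]
river: ρ → (2,4,-2)
ρ-cycle length = 2 (tail of 2 descent steps not counted)

2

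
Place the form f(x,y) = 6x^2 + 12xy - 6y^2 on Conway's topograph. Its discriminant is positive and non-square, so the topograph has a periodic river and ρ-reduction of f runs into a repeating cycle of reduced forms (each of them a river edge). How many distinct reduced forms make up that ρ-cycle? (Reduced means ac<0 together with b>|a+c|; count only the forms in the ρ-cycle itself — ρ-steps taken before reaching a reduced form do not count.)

D = 288, ⌊√D⌋ = 16
river: ρ → (-6,12,6)
river: ρ → (6,12,-6)
ρ-cycle length = 2 (tail of 0 descent steps not counted)

2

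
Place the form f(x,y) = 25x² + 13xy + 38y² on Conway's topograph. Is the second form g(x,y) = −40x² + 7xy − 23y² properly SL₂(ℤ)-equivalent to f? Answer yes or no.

D₁ = -3631, D₂ = -3631
f: reduced (well bottom): (25,13,38) with a≤c, −a<b≤a
g is negative-definite; reduce −g:
−g: flip: (40,-7,23)→(23,7,40)
−g: reduced (well bottom): (23,7,40) with a≤c, −a<b≤a
flip sign back: reduced form of g is (-23,-7,-40)
reduced forms (25, 13, 38) vs (-23, -7, -40) ⇒ inequivalent

no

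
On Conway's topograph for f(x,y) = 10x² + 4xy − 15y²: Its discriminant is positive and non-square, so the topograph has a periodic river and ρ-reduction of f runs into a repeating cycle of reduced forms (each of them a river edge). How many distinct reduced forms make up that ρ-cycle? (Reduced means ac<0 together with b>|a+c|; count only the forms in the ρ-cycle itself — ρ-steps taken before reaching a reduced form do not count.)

D = 616, ⌊√D⌋ = 24
descent: ρ → (-15,-4,10)
descent: ρ → (10,24,-1)  [lands on river]
river: ρ → (-1,24,10)
river: ρ → (10,16,-9)
river: ρ → (-9,20,6)
river: ρ → (6,16,-15)
river: ρ → (-15,14,7)
river: ρ → (7,14,-15)
river: ρ → (-15,16,6)
river: ρ → (6,20,-9)
river: ρ → (-9,16,10)
ρ-cycle length = 10 (tail of 2 descent steps not counted)

10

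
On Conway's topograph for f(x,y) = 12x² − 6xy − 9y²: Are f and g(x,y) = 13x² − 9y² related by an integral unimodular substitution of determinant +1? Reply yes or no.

D₁ = 468, D₂ = 468
river cycle of f (length 10): (-9, 6, 12), (12, 18, -3), (-3, 18, 12), (12, 6, -9), (-9, 12, 9), (9, 6, -12), (-12, 18, 3), (3, 18, -12), (-12, 6, 9), (9, 12, -9)
river cycle of g (length 6): (-9, 18, 4), (4, 14, -17), (-17, 20, 1), (1, 20, -17), (-17, 14, 4), (4, 18, -9)
cycles differ ⇒ inequivalent

no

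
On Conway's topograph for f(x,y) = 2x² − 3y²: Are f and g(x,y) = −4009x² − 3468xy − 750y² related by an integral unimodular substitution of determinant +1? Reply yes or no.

D₁ = 24, D₂ = 24
river cycle of f (length 2): (2, 4, -1), (-1, 4, 2)
river cycle of g (length 2): (2, 4, -1), (-1, 4, 2)
cycles coincide ⇒ equivalent

yes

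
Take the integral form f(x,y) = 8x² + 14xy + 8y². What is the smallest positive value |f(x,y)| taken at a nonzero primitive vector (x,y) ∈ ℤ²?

translate: b→-2 (≡14 mod 16), so (8,14,8)→(8,-2,2)
flip: (8,-2,2)→(2,2,8)
reduced (well bottom): (2,2,8) with a≤c, −a<b≤a
well minimum = a = 2

2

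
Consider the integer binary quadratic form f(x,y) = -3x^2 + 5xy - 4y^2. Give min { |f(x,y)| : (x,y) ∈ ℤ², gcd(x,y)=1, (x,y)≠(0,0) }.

translate: b→1 (≡-5 mod 6), so (3,-5,4)→(3,1,2)
flip: (3,1,2)→(2,-1,3)
reduced (well bottom): (2,-1,3) with a≤c, −a<b≤a
well minimum |f| = |-2| = 2 (negative-definite)

2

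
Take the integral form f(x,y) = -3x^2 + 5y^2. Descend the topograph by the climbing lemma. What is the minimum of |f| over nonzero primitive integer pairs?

descent: ρ → (5,0,-3)
descent: ρ → (-3,6,2)  [lands on river]
river: ρ → (2,6,-3)
closes: descent 2, river 2
min |a| on river = 2

2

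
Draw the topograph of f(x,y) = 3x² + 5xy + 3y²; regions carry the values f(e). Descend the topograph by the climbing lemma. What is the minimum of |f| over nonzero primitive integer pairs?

translate: b→-1 (≡5 mod 6), so (3,5,3)→(3,-1,1)
flip: (3,-1,1)→(1,1,3)
reduced (well bottom): (1,1,3) with a≤c, −a<b≤a
well minimum = a = 1

1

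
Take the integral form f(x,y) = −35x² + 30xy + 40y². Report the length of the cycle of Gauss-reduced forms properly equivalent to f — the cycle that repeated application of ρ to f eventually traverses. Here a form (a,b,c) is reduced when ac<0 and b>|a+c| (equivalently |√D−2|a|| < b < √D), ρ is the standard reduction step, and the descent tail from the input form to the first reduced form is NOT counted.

D = 6500, ⌊√D⌋ = 80
river: ρ → (40,50,-25)
river: ρ → (-25,50,40)
river: ρ → (40,30,-35)
river: ρ → (-35,40,35)
river: ρ → (35,30,-40)
river: ρ → (-40,50,25)
river: ρ → (25,50,-40)
river: ρ → (-40,30,35)
river: ρ → (35,40,-35)
river: ρ → (-35,30,40)
ρ-cycle length = 10 (tail of 0 descent steps not counted)

10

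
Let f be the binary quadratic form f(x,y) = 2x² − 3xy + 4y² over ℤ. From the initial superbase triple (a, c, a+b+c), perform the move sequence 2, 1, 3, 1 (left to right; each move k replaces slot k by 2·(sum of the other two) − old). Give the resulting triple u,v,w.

start (2,4,3) = (f(1,0),f(0,1),f(1,1))
replace slot 2: 2·(2+3) − 4 = 6 → (2,6,3)
replace slot 1: 2·(6+3) − 2 = 16 → (16,6,3)
replace slot 3: 2·(16+6) − 3 = 41 → (16,6,41)
replace slot 1: 2·(6+41) − 16 = 78 → (78,6,41)

78,6,41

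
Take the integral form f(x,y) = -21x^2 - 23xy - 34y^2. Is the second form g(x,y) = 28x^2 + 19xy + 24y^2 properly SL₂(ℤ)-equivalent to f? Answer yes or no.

D₁ = -2327, D₂ = -2327
f is negative-definite; reduce −f:
−f: translate: b→-19 (≡23 mod 42), so (21,23,34)→(21,-19,32)
−f: reduced (well bottom): (21,-19,32) with a≤c, −a<b≤a
flip sign back: reduced form of f is (-21,19,-32)
g: flip: (28,19,24)→(24,-19,28)
g: reduced (well bottom): (24,-19,28) with a≤c, −a<b≤a
reduced forms (-21, 19, -32) vs (24, -19, 28) ⇒ inequivalent

no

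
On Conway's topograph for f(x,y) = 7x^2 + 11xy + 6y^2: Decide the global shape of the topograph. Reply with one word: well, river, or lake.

D = b²−4ac = 11² − 4·7·6 = -47
D < 0 ⇒ definite ⇒ every region one sign ⇒ single well

well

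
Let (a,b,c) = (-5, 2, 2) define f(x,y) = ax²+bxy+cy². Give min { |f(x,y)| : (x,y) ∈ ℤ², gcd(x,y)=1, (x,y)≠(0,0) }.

descent: ρ → (2,6,-1)  [lands on river]
river: ρ → (-1,6,2)
closes: descent 1, river 2
min |a| on river = 1

1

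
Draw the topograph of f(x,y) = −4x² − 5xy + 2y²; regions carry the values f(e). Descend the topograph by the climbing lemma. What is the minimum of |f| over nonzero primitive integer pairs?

descent: ρ → (2,5,-4)  [lands on river]
river: ρ → (-4,3,3)
river: ρ → (3,3,-4)
river: ρ → (-4,5,2)
river: ρ → (2,7,-1)
river: ρ → (-1,7,2)
closes: descent 1, river 6
min |a| on river = 1

1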